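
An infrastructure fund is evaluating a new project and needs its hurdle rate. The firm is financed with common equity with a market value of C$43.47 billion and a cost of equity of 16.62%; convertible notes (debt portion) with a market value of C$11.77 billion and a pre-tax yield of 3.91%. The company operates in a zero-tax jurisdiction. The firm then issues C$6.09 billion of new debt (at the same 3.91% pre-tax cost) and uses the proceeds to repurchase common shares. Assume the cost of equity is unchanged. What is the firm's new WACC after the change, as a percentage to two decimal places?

12.51%

After the change:
Total capital V = 37.38 + 17.86 = 55.24.
Equity: weight = 37.38/55.24 = 0.6767; cost = 16.62%.
Convertible notes (debt portion): weight = 17.86/55.24 = 0.3233; after-tax cost = 3.91% × (1 − 0%) = 3.9100%.
WACC = 0.6767 × 16.6200% + 0.3233 × 3.9100% = 12.5106%.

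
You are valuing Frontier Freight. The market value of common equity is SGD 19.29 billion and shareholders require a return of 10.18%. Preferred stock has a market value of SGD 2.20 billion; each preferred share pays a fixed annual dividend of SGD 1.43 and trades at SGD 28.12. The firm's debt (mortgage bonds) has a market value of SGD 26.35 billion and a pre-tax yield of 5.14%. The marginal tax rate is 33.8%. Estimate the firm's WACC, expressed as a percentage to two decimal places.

6.21%

Cost of preferred: Rp = 1.43 / 28.12 = 5.0853%.
Total capital V = 19.29 + 2.2 + 26.35 = 47.84.
Equity: weight = 19.29/47.84 = 0.4032; cost = 10.18%.
Preferred: weight = 2.2/47.84 = 0.0460; cost = 5.0853%.
Mortgage bonds: weight = 26.35/47.84 = 0.5508; after-tax cost = 5.14% × (1 − 33.8%) = 3.4027%.
WACC = 0.4032 × 10.1800% + 0.0460 × 5.0853% + 0.5508 × 3.4027% = 6.2128%.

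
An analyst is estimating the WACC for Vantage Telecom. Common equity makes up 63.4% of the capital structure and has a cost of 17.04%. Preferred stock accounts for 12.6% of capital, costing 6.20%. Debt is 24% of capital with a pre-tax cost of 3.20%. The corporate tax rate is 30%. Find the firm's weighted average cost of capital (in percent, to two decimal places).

After-tax cost of debt = 3.2% × (1 − 30%) = 2.2400%.
WACC = 0.634 × 17.0400% + 0.126 × 6.2000% + 0.240 × 2.2400% = 12.1222%.

12.12%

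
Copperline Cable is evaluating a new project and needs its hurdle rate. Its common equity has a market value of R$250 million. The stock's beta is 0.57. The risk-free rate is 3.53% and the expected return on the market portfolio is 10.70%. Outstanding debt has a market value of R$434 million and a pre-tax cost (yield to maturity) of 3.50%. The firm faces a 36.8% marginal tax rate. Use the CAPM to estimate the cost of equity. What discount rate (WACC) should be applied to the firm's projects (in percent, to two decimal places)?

4.19%

Market risk premium = 10.7% − 3.53% = 7.17%.
Cost of equity via CAPM: Re = 3.53% + 0.57 × 7.17% = 7.6169%.
Total capital V = 250 + 434 = 684.
Equity: weight = 250/684 = 0.3655; cost = 7.6169%.
Debt: weight = 434/684 = 0.6345; after-tax cost = 3.5% × (1 − 36.8%) = 2.2120%.
WACC = 0.3655 × 7.6169% + 0.6345 × 2.2120% = 4.1875%.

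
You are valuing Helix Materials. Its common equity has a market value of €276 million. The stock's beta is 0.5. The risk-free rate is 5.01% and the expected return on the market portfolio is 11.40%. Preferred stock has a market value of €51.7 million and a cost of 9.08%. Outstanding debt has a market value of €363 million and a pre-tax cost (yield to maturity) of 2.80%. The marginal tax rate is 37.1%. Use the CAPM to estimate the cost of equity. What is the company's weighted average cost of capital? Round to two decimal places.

4.88%

Market risk premium = 11.4% − 5.01% = 6.39%.
Cost of equity via CAPM: Re = 5.01% + 0.5 × 6.39% = 8.2050%.
Total capital V = 276 + 51.7 + 363 = 690.7.
Equity: weight = 276/690.7 = 0.3996; cost = 8.205%.
Preferred: weight = 51.7/690.7 = 0.0749; cost = 9.08%.
Debt: weight = 363/690.7 = 0.5256; after-tax cost = 2.8% × (1 − 37.1%) = 1.7612%.
WACC = 0.3996 × 8.2050% + 0.0749 × 9.0800% + 0.5256 × 1.7612% = 4.8839%.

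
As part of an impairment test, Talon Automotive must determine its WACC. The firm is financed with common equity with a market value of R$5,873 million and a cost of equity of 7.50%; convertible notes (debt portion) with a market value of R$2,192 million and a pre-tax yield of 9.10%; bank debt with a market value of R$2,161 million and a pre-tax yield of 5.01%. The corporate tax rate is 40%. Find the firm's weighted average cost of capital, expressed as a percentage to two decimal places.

Total capital V = 5873 + 2192 + 2161 = 10226.
Equity: weight = 5873/10226 = 0.5743; cost = 7.5%.
Convertible notes (debt portion): weight = 2192/10226 = 0.2144; after-tax cost = 9.1% × (1 − 40%) = 5.4600%.
Bank debt: weight = 2161/10226 = 0.2113; after-tax cost = 5.01% × (1 − 40%) = 3.0060%.
WACC = 0.5743 × 7.5000% + 0.2144 × 5.4600% + 0.2113 × 3.0060% = 6.1130%.

6.11%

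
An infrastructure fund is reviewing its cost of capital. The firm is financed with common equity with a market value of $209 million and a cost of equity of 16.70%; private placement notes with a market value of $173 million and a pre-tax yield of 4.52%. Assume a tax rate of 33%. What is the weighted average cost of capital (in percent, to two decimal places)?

Total capital V = 209 + 173 = 382.
Equity: weight = 209/382 = 0.5471; cost = 16.7%.
Private placement notes: weight = 173/382 = 0.4529; after-tax cost = 4.52% × (1 − 33%) = 3.0284%.
WACC = 0.5471 × 16.7000% + 0.4529 × 3.0284% = 10.5084%.

10.51%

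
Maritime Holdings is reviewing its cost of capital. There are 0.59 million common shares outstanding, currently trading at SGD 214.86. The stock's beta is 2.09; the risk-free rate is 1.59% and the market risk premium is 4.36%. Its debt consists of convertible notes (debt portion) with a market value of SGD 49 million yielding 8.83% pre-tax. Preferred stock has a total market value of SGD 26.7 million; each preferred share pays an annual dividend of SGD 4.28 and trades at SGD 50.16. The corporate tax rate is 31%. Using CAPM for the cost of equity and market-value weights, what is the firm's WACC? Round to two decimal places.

Cost of equity via CAPM: Re = 1.59% + 2.09 × 4.36% = 10.7024%.
Cost of preferred: Rp = 4.28 / 50.16 = 8.5327%.
Market value of equity E = 214.86 × 0.59m = 126.7674m.
Total capital V = 126.7674 + 26.7 + 49 = 202.4674.
Equity: weight = 126.7674/202.4674 = 0.6261; cost = 10.7024%.
Preferred: weight = 26.7/202.4674 = 0.1319; cost = 8.5327%.
Convertible notes (debt portion): weight = 49/202.4674 = 0.2420; after-tax cost = 8.83% × (1 − 31%) = 6.0927%.
WACC = 0.6261 × 10.7024% + 0.1319 × 8.5327% + 0.2420 × 6.0927% = 9.3007%.

9.30%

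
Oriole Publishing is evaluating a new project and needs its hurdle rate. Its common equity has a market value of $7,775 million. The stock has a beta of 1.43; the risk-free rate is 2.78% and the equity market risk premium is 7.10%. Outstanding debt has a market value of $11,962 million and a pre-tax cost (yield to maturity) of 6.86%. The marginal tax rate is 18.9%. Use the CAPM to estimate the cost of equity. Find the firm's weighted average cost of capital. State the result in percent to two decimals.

Cost of equity via CAPM: Re = 2.78% + 1.43 × 7.1% = 12.9330%.
Total capital V = 7775 + 11962 = 19737.
Equity: weight = 7775/19737 = 0.3939; cost = 12.933%.
Debt: weight = 11962/19737 = 0.6061; after-tax cost = 6.86% × (1 − 18.9%) = 5.5635%.
WACC = 0.3939 × 12.9330% + 0.6061 × 5.5635% = 8.4665%.

8.47%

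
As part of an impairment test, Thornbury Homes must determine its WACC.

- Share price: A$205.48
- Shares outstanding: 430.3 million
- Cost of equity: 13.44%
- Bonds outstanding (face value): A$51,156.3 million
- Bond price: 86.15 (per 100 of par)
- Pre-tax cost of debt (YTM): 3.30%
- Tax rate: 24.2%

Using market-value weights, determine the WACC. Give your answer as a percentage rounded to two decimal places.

9.80%

Market value of equity E = 205.48 × 430.3m = 88418.044m. Market value of debt D = 51156.3m × 86.15/100 = 44071.15245m.
Total capital V = 88418.044 + 44071.15245 = 132489.19645.
Equity: weight = 88418.044/132489.19645 = 0.6674; cost = 13.44%.
Bonds outstanding: weight = 44071.15245/132489.19645 = 0.3326; after-tax cost = 3.3% × (1 − 24.2%) = 2.5014%.
WACC = 0.6674 × 13.4400% + 0.3326 × 2.5014% = 9.8014%.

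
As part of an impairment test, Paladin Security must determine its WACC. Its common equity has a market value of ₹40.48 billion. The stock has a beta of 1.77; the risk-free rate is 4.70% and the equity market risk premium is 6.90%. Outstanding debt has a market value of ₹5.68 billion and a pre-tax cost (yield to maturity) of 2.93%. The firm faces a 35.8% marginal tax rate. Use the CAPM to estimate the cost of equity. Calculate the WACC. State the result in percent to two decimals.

Cost of equity via CAPM: Re = 4.7% + 1.77 × 6.9% = 16.9130%.
Total capital V = 40.48 + 5.68 = 46.16.
Equity: weight = 40.48/46.16 = 0.8769; cost = 16.913%.
Debt: weight = 5.68/46.16 = 0.1231; after-tax cost = 2.93% × (1 − 35.8%) = 1.8811%.
WACC = 0.8769 × 16.9130% + 0.1231 × 1.8811% = 15.0633%.

15.06%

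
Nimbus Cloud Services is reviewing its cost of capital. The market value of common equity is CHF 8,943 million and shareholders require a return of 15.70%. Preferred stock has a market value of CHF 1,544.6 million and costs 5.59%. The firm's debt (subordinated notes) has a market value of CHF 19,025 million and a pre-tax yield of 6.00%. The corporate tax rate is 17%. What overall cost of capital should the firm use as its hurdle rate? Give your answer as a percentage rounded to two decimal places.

Total capital V = 8943 + 1544.6 + 19025 = 29512.6.
Equity: weight = 8943/29512.6 = 0.3030; cost = 15.7%.
Preferred: weight = 1544.6/29512.6 = 0.0523; cost = 5.59%.
Subordinated notes: weight = 19025/29512.6 = 0.6446; after-tax cost = 6% × (1 − 17%) = 4.9800%.
WACC = 0.3030 × 15.7000% + 0.0523 × 5.5900% + 0.6446 × 4.9800% = 8.2603%.

8.26%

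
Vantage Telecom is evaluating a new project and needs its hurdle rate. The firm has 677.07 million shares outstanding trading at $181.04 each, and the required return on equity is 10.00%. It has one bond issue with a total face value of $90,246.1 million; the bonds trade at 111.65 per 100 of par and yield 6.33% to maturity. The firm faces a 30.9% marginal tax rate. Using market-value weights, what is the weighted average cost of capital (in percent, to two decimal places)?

Market value of equity E = 181.04 × 677.07m = 122576.7528m. Market value of debt D = 90246.1m × 111.65/100 = 100759.77065m.
Total capital V = 122576.7528 + 100759.77065 = 223336.52345.
Equity: weight = 122576.7528/223336.52345 = 0.5488; cost = 10%.
Bonds outstanding: weight = 100759.77065/223336.52345 = 0.4512; after-tax cost = 6.33% × (1 − 30.9%) = 4.3740%.
WACC = 0.5488 × 10.0000% + 0.4512 × 4.3740% = 7.4618%.

7.46%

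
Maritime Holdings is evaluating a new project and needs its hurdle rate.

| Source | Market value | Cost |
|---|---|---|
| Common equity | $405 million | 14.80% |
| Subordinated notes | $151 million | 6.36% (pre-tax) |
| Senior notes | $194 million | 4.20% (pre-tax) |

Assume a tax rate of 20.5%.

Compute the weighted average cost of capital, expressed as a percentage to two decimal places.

9.87%

Total capital V = 405 + 151 + 194 = 750.
Equity: weight = 405/750 = 0.5400; cost = 14.8%.
Subordinated notes: weight = 151/750 = 0.2013; after-tax cost = 6.36% × (1 − 20.5%) = 5.0562%.
Senior notes: weight = 194/750 = 0.2587; after-tax cost = 4.2% × (1 − 20.5%) = 3.3390%.
WACC = 0.5400 × 14.8000% + 0.2013 × 5.0562% + 0.2587 × 3.3390% = 9.8737%.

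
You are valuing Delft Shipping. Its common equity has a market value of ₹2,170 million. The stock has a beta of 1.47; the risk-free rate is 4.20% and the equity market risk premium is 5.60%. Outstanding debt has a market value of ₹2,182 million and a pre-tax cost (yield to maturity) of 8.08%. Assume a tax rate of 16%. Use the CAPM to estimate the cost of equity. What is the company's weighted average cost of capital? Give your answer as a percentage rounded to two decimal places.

9.60%

Cost of equity via CAPM: Re = 4.2% + 1.47 × 5.6% = 12.4320%.
Total capital V = 2170 + 2182 = 4352.
Equity: weight = 2170/4352 = 0.4986; cost = 12.432%.
Debt: weight = 2182/4352 = 0.5014; after-tax cost = 8.08% × (1 − 16%) = 6.7872%.
WACC = 0.4986 × 12.4320% + 0.5014 × 6.7872% = 9.6018%.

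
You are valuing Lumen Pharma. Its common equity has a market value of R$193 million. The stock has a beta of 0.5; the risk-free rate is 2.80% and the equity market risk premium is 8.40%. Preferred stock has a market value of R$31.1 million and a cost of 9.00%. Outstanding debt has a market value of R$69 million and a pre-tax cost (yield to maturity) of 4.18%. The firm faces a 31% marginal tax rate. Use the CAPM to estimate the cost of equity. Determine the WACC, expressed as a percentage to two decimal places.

6.24%

Cost of equity via CAPM: Re = 2.8% + 0.5 × 8.4% = 7.0000%.
Total capital V = 193 + 31.1 + 69 = 293.1.
Equity: weight = 193/293.1 = 0.6585; cost = 7%.
Preferred: weight = 31.1/293.1 = 0.1061; cost = 9%.
Debt: weight = 69/293.1 = 0.2354; after-tax cost = 4.18% × (1 − 31%) = 2.8842%.
WACC = 0.6585 × 7.0000% + 0.1061 × 9.0000% + 0.2354 × 2.8842% = 6.2433%.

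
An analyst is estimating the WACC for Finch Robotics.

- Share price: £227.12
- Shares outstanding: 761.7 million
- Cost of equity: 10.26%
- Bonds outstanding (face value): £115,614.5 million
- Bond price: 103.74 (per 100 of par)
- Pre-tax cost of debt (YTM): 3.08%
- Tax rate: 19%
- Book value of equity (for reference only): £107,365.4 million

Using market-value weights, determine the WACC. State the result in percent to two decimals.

7.08%

Market value of equity E = 227.12 × 761.7m = 172997.304m. Market value of debt D = 115614.5m × 103.74/100 = 119938.4823m.
Total capital V = 172997.304 + 119938.4823 = 292935.7863.
Equity: weight = 172997.304/292935.7863 = 0.5906; cost = 10.26%.
Bonds outstanding: weight = 119938.4823/292935.7863 = 0.4094; after-tax cost = 3.08% × (1 − 19%) = 2.4948%.
WACC = 0.5906 × 10.2600% + 0.4094 × 2.4948% = 7.0806%.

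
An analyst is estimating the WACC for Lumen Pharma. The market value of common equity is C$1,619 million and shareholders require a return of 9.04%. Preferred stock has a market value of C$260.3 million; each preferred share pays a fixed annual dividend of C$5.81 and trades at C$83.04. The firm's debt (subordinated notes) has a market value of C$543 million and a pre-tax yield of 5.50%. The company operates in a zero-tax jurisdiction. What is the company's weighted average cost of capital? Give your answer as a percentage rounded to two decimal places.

Cost of preferred: Rp = 5.81 / 83.04 = 6.9966%.
Total capital V = 1619 + 260.3 + 543 = 2422.3.
Equity: weight = 1619/2422.3 = 0.6684; cost = 9.04%.
Preferred: weight = 260.3/2422.3 = 0.1075; cost = 6.9966%.
Subordinated notes: weight = 543/2422.3 = 0.2242; after-tax cost = 5.5% × (1 − 0%) = 5.5000%.
WACC = 0.6684 × 9.0400% + 0.1075 × 6.9966% + 0.2242 × 5.5000% = 8.0269%.

8.03%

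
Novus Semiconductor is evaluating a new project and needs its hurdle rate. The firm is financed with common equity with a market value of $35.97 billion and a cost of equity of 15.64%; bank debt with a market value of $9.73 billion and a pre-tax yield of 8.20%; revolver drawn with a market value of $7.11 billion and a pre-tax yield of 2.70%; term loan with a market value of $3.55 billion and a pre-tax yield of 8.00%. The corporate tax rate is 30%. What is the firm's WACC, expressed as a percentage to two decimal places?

11.56%

Total capital V = 35.97 + 9.73 + 7.11 + 3.55 = 56.36.
Equity: weight = 35.97/56.36 = 0.6382; cost = 15.64%.
Bank debt: weight = 9.73/56.36 = 0.1726; after-tax cost = 8.2% × (1 − 30%) = 5.7400%.
Revolver drawn: weight = 7.11/56.36 = 0.1262; after-tax cost = 2.7% × (1 − 30%) = 1.8900%.
Term loan: weight = 3.55/56.36 = 0.0630; after-tax cost = 8% × (1 − 30%) = 5.6000%.
WACC = 0.6382 × 15.6400% + 0.1726 × 5.7400% + 0.1262 × 1.8900% + 0.0630 × 5.6000% = 11.5639%.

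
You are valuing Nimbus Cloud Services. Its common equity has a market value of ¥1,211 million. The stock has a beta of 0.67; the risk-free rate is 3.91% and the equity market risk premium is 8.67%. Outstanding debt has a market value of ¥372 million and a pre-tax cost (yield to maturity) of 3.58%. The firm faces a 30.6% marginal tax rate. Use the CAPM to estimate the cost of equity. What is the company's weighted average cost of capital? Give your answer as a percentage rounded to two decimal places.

8.02%

Cost of equity via CAPM: Re = 3.91% + 0.67 × 8.67% = 9.7189%.
Total capital V = 1211 + 372 = 1583.
Equity: weight = 1211/1583 = 0.7650; cost = 9.7189%.
Debt: weight = 372/1583 = 0.2350; after-tax cost = 3.58% × (1 − 30.6%) = 2.4845%.
WACC = 0.7650 × 9.7189% + 0.2350 × 2.4845% = 8.0188%.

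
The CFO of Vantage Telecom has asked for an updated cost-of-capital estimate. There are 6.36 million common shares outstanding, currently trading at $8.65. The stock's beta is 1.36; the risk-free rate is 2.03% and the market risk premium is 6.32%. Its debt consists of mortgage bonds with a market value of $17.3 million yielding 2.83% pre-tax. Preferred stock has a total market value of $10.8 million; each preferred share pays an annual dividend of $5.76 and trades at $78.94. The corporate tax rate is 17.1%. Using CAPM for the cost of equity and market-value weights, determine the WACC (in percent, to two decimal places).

Cost of equity via CAPM: Re = 2.03% + 1.36 × 6.32% = 10.6252%.
Cost of preferred: Rp = 5.76 / 78.94 = 7.2967%.
Market value of equity E = 8.65 × 6.36m = 55.014m.
Total capital V = 55.014 + 10.8 + 17.3 = 83.114.
Equity: weight = 55.014/83.114 = 0.6619; cost = 10.6252%.
Preferred: weight = 10.8/83.114 = 0.1299; cost = 7.2967%.
Mortgage bonds: weight = 17.3/83.114 = 0.2081; after-tax cost = 2.83% × (1 − 17.1%) = 2.3461%.
WACC = 0.6619 × 10.6252% + 0.1299 × 7.2967% + 0.2081 × 2.3461% = 8.4694%.

8.47%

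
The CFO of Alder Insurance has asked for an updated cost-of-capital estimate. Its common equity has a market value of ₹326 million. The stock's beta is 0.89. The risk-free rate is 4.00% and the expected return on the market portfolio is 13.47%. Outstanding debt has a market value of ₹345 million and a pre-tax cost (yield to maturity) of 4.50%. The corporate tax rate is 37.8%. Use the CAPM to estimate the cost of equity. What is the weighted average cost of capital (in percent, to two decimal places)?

Market risk premium = 13.47% − 4.0% = 9.47%.
Cost of equity via CAPM: Re = 4.0% + 0.89 × 9.47% = 12.4283%.
Total capital V = 326 + 345 = 671.
Equity: weight = 326/671 = 0.4858; cost = 12.4283%.
Debt: weight = 345/671 = 0.5142; after-tax cost = 4.5% × (1 − 37.8%) = 2.7990%.
WACC = 0.4858 × 12.4283% + 0.5142 × 2.7990% = 7.4773%.

7.48%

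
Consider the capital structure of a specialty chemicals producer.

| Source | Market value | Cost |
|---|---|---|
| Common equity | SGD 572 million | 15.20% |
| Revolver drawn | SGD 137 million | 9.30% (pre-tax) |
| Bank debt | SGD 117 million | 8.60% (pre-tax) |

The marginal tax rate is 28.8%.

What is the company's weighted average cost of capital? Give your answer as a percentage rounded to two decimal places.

Total capital V = 572 + 137 + 117 = 826.
Equity: weight = 572/826 = 0.6925; cost = 15.2%.
Revolver drawn: weight = 137/826 = 0.1659; after-tax cost = 9.3% × (1 − 28.8%) = 6.6216%.
Bank debt: weight = 117/826 = 0.1416; after-tax cost = 8.6% × (1 − 28.8%) = 6.1232%.
WACC = 0.6925 × 15.2000% + 0.1659 × 6.6216% + 0.1416 × 6.1232% = 12.4915%.

12.49%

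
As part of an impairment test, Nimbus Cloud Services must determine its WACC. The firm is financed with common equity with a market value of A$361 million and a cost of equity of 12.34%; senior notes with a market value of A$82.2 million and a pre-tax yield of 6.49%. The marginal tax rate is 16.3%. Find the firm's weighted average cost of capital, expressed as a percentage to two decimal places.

Total capital V = 361 + 82.2 = 443.2.
Equity: weight = 361/443.2 = 0.8145; cost = 12.34%.
Senior notes: weight = 82.2/443.2 = 0.1855; after-tax cost = 6.49% × (1 − 16.3%) = 5.4321%.
WACC = 0.8145 × 12.3400% + 0.1855 × 5.4321% = 11.0588%.

11.06%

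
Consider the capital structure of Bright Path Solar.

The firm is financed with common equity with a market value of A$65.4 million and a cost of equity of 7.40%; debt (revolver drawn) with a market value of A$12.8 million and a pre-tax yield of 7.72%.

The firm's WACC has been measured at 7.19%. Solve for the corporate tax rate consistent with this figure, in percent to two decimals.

20.76%

Total capital V = 65.4 + 12.8 = 78.2.
Equity weight = 65.4/78.2 = 0.8363.
Revolver drawn weight = 12.8/78.2 = 0.1637.
Equity contribution = 0.8363 × 7.4% = 6.1887%.
Debt contribution must be 7.19% − 6.1887% = 1.0013%.
0.1637 × 7.72% × (1 − T) = 1.0013%  ⇒  (1 − T) = 0.7924.
T = 20.7638%.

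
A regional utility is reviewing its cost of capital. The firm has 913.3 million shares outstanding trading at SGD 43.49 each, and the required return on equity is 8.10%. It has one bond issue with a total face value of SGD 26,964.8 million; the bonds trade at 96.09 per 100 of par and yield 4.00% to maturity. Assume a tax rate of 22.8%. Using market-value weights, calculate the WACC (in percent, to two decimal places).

6.12%

Market value of equity E = 43.49 × 913.3m = 39719.417m. Market value of debt D = 26964.8m × 96.09/100 = 25910.47632m.
Total capital V = 39719.417 + 25910.47632 = 65629.89332.
Equity: weight = 39719.417/65629.89332 = 0.6052; cost = 8.1%.
Bonds outstanding: weight = 25910.47632/65629.89332 = 0.3948; after-tax cost = 4% × (1 − 22.8%) = 3.0880%.
WACC = 0.6052 × 8.1000% + 0.3948 × 3.0880% = 6.1213%.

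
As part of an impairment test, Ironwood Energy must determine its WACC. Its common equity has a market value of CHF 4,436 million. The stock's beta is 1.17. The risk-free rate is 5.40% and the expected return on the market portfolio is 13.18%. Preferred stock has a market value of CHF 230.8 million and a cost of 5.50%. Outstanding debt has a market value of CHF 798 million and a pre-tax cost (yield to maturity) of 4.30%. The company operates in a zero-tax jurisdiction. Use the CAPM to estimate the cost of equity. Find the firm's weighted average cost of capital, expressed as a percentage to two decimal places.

Market risk premium = 13.18% − 5.4% = 7.78%.
Cost of equity via CAPM: Re = 5.4% + 1.17 × 7.78% = 14.5026%.
Total capital V = 4436 + 230.8 + 798 = 5464.8.
Equity: weight = 4436/5464.8 = 0.8117; cost = 14.5026%.
Preferred: weight = 230.8/5464.8 = 0.0422; cost = 5.5%.
Debt: weight = 798/5464.8 = 0.1460; after-tax cost = 4.3% × (1 − 0%) = 4.3000%.
WACC = 0.8117 × 14.5026% + 0.0422 × 5.5000% + 0.1460 × 4.3000% = 12.6325%.

12.63%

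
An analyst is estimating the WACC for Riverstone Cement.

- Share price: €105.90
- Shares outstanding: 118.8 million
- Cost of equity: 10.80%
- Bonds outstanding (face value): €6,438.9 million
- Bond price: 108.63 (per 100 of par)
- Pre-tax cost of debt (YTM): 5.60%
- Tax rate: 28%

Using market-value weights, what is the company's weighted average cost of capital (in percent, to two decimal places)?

8.38%

Market value of equity E = 105.9 × 118.8m = 12580.92m. Market value of debt D = 6438.9m × 108.63/100 = 6994.57707m.
Total capital V = 12580.92 + 6994.57707 = 19575.49707.
Equity: weight = 12580.92/19575.49707 = 0.6427; cost = 10.8%.
Bonds outstanding: weight = 6994.57707/19575.49707 = 0.3573; after-tax cost = 5.6% × (1 − 28%) = 4.0320%.
WACC = 0.6427 × 10.8000% + 0.3573 × 4.0320% = 8.3817%.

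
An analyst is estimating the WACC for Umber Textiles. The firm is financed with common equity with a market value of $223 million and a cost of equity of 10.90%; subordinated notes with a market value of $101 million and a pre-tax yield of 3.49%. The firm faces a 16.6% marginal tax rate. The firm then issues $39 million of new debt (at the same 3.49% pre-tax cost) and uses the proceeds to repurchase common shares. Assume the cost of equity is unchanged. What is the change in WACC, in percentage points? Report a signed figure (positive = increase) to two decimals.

-0.96 pp

Current WACC:
Total capital V = 223 + 101 = 324.
Equity: weight = 223/324 = 0.6883; cost = 10.9%.
Subordinated notes: weight = 101/324 = 0.3117; after-tax cost = 3.49% × (1 − 16.6%) = 2.9107%.
WACC = 0.6883 × 10.9000% + 0.3117 × 2.9107% = 8.4095%.
After the change:
Total capital V = 184 + 140 = 324.
Equity: weight = 184/324 = 0.5679; cost = 10.9%.
Subordinated notes: weight = 140/324 = 0.4321; after-tax cost = 3.49% × (1 − 16.6%) = 2.9107%.
WACC = 0.5679 × 10.9000% + 0.4321 × 2.9107% = 7.4478%.
Change in WACC = 7.4478% − 8.4095% = -0.9617 pp.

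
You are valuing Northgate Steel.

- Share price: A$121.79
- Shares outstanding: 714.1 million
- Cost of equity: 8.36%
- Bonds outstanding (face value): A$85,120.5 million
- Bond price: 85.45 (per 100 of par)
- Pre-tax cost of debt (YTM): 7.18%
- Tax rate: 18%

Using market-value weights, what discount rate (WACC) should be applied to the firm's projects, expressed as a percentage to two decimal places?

Market value of equity E = 121.79 × 714.1m = 86970.239m. Market value of debt D = 85120.5m × 85.45/100 = 72735.46725m.
Total capital V = 86970.239 + 72735.46725 = 159705.70625.
Equity: weight = 86970.239/159705.70625 = 0.5446; cost = 8.36%.
Bonds outstanding: weight = 72735.46725/159705.70625 = 0.4554; after-tax cost = 7.18% × (1 − 18%) = 5.8876%.
WACC = 0.5446 × 8.3600% + 0.4554 × 5.8876% = 7.2340%.

7.23%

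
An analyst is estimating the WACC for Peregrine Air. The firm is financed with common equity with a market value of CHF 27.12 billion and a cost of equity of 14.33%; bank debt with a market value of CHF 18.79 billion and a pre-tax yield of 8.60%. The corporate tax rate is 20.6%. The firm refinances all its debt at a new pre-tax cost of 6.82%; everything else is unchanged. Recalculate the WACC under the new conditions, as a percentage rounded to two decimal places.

10.68%

After the change:
Total capital V = 27.12 + 18.79 = 45.91.
Equity: weight = 27.12/45.91 = 0.5907; cost = 14.33%.
Bank debt: weight = 18.79/45.91 = 0.4093; after-tax cost = 6.82% × (1 − 20.6%) = 5.4151%.
WACC = 0.5907 × 14.3300% + 0.4093 × 5.4151% = 10.6813%.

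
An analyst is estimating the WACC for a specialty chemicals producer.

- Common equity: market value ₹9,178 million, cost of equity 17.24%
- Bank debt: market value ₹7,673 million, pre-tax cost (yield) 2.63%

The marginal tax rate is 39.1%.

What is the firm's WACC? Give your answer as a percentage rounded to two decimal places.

Total capital V = 9178 + 7673 = 16851.
Equity: weight = 9178/16851 = 0.5447; cost = 17.24%.
Bank debt: weight = 7673/16851 = 0.4553; after-tax cost = 2.63% × (1 − 39.1%) = 1.6017%.
WACC = 0.5447 × 17.2400% + 0.4553 × 1.6017% = 10.1192%.

10.12%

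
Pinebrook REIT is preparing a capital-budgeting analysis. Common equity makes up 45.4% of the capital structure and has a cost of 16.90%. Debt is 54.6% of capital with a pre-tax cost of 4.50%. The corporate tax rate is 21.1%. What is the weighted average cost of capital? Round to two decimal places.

9.61%

After-tax cost of debt = 4.5% × (1 − 21.1%) = 3.5505%.
WACC = 0.454 × 16.9000% + 0.546 × 3.5505% = 9.6112%.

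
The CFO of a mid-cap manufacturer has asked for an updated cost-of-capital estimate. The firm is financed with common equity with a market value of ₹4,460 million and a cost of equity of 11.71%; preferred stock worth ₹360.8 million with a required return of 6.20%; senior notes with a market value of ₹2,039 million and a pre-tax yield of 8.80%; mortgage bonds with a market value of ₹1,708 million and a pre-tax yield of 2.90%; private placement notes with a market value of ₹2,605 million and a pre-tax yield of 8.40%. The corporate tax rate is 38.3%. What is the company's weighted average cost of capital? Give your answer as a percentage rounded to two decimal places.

Total capital V = 4460 + 360.8 + 2039 + 1708 + 2605 = 11172.8.
Equity: weight = 4460/11172.8 = 0.3992; cost = 11.71%.
Preferred: weight = 360.8/11172.8 = 0.0323; cost = 6.2%.
Senior notes: weight = 2039/11172.8 = 0.1825; after-tax cost = 8.8% × (1 − 38.3%) = 5.4296%.
Mortgage bonds: weight = 1708/11172.8 = 0.1529; after-tax cost = 2.9% × (1 − 38.3%) = 1.7893%.
Private placement notes: weight = 2605/11172.8 = 0.2332; after-tax cost = 8.4% × (1 − 38.3%) = 5.1828%.
WACC = 0.3992 × 11.7100% + 0.0323 × 6.2000% + 0.1825 × 5.4296% + 0.1529 × 1.7893% + 0.2332 × 5.1828% = 7.3475%.

7.35%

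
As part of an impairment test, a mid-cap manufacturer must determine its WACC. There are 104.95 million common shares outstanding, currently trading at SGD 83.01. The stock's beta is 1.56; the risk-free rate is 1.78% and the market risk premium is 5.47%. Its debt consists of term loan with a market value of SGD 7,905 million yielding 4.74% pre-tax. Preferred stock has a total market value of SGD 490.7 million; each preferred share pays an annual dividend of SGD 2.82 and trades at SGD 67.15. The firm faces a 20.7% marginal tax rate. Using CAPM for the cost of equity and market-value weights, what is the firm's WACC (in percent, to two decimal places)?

Cost of equity via CAPM: Re = 1.78% + 1.56 × 5.47% = 10.3132%.
Cost of preferred: Rp = 2.82 / 67.15 = 4.1996%.
Market value of equity E = 83.01 × 104.95m = 8711.8995m.
Total capital V = 8711.8995 + 490.7 + 7905 = 17107.5995.
Equity: weight = 8711.8995/17107.5995 = 0.5092; cost = 10.3132%.
Preferred: weight = 490.7/17107.5995 = 0.0287; cost = 4.1996%.
Term loan: weight = 7905/17107.5995 = 0.4621; after-tax cost = 4.74% × (1 − 20.7%) = 3.7588%.
WACC = 0.5092 × 10.3132% + 0.0287 × 4.1996% + 0.4621 × 3.7588% = 7.1092%.

7.11%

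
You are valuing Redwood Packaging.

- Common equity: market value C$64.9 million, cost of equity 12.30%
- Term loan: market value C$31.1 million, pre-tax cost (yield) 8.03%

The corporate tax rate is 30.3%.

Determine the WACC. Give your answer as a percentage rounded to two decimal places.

Total capital V = 64.9 + 31.1 = 96.
Equity: weight = 64.9/96 = 0.6760; cost = 12.3%.
Term loan: weight = 31.1/96 = 0.3240; after-tax cost = 8.03% × (1 − 30.3%) = 5.5969%.
WACC = 0.6760 × 12.3000% + 0.3240 × 5.5969% = 10.1285%.

10.13%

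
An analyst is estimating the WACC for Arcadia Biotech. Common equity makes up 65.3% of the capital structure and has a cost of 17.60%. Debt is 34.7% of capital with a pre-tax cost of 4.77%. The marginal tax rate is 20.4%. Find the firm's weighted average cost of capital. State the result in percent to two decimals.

12.81%

After-tax cost of debt = 4.77% × (1 − 20.4%) = 3.7969%.
WACC = 0.653 × 17.6000% + 0.347 × 3.7969% = 12.8103%.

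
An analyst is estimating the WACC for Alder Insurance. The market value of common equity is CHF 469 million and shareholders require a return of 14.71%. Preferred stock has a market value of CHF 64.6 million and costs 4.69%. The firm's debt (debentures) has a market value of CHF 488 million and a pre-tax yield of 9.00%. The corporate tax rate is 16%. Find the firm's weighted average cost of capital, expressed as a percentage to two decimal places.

Total capital V = 469 + 64.6 + 488 = 1021.6.
Equity: weight = 469/1021.6 = 0.4591; cost = 14.71%.
Preferred: weight = 64.6/1021.6 = 0.0632; cost = 4.69%.
Debentures: weight = 488/1021.6 = 0.4777; after-tax cost = 9% × (1 − 16%) = 7.5600%.
WACC = 0.4591 × 14.7100% + 0.0632 × 4.6900% + 0.4777 × 7.5600% = 10.6610%.

10.66%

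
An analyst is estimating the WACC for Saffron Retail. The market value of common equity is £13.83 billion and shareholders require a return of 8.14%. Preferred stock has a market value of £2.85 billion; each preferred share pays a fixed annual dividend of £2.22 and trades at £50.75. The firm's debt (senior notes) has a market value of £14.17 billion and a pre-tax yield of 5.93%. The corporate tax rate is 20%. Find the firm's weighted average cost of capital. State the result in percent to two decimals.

Cost of preferred: Rp = 2.22 / 50.75 = 4.3744%.
Total capital V = 13.83 + 2.85 + 14.17 = 30.85.
Equity: weight = 13.83/30.85 = 0.4483; cost = 8.14%.
Preferred: weight = 2.85/30.85 = 0.0924; cost = 4.3744%.
Senior notes: weight = 14.17/30.85 = 0.4593; after-tax cost = 5.93% × (1 − 20%) = 4.7440%.
WACC = 0.4483 × 8.1400% + 0.0924 × 4.3744% + 0.4593 × 4.7440% = 6.2323%.

6.23%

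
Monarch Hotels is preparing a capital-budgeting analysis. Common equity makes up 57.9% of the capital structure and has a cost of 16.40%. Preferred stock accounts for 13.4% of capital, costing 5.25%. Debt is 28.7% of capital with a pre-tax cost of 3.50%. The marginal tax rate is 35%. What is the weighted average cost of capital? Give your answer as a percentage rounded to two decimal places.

After-tax cost of debt = 3.5% × (1 − 35%) = 2.2750%.
WACC = 0.579 × 16.4000% + 0.134 × 5.2500% + 0.287 × 2.2750% = 10.8520%.

10.85%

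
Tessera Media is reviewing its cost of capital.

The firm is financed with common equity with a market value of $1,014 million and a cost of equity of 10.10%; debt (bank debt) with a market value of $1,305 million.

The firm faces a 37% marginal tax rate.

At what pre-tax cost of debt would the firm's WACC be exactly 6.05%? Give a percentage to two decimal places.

4.61%

Total capital V = 1014 + 1305 = 2319.
Equity weight = 1014/2319 = 0.4373.
Bank debt weight = 1305/2319 = 0.5627.
Equity contribution = 0.4373 × 10.1% = 4.4163%.
Remaining for debt = 6.05% − 4.4163% = 1.6337%.
Rd × (1 − 37%) × 0.5627 = 1.6337%  ⇒  Rd = 4.6081%.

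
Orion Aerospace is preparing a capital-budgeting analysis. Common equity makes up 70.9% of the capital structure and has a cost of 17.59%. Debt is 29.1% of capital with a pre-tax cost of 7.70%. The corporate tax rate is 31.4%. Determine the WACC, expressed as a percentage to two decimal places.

14.01%

After-tax cost of debt = 7.7% × (1 − 31.4%) = 5.2822%.
WACC = 0.709 × 17.5900% + 0.291 × 5.2822% = 14.0084%.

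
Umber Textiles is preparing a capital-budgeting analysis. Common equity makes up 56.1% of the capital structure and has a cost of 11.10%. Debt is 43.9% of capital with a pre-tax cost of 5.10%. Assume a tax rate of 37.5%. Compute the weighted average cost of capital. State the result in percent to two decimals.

After-tax cost of debt = 5.1% × (1 − 37.5%) = 3.1875%.
WACC = 0.561 × 11.1000% + 0.439 × 3.1875% = 7.6264%.

7.63%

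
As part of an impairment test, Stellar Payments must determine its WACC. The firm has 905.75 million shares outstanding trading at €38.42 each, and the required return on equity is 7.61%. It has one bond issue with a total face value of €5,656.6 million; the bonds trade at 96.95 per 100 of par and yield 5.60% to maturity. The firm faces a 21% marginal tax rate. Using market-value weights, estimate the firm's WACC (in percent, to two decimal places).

7.18%

Market value of equity E = 38.42 × 905.75m = 34798.915m. Market value of debt D = 5656.6m × 96.95/100 = 5484.0737m.
Total capital V = 34798.915 + 5484.0737 = 40282.9887.
Equity: weight = 34798.915/40282.9887 = 0.8639; cost = 7.61%.
Bonds outstanding: weight = 5484.0737/40282.9887 = 0.1361; after-tax cost = 5.6% × (1 − 21%) = 4.4240%.
WACC = 0.8639 × 7.6100% + 0.1361 × 4.4240% = 7.1763%.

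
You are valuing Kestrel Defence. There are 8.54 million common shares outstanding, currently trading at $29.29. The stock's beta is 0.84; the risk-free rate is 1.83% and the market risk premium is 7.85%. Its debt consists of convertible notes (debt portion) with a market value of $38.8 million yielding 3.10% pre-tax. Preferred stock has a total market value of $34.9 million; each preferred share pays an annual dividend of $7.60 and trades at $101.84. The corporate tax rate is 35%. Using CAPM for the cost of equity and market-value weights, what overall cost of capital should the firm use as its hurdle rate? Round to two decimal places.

7.55%

Cost of equity via CAPM: Re = 1.83% + 0.84 × 7.85% = 8.4240%.
Cost of preferred: Rp = 7.6 / 101.84 = 7.4627%.
Market value of equity E = 29.29 × 8.54m = 250.1366m.
Total capital V = 250.1366 + 34.9 + 38.8 = 323.8366.
Equity: weight = 250.1366/323.8366 = 0.7724; cost = 8.424%.
Preferred: weight = 34.9/323.8366 = 0.1078; cost = 7.4627%.
Convertible notes (debt portion): weight = 38.8/323.8366 = 0.1198; after-tax cost = 3.1% × (1 − 35%) = 2.0150%.
WACC = 0.7724 × 8.4240% + 0.1078 × 7.4627% + 0.1198 × 2.0150% = 7.5525%.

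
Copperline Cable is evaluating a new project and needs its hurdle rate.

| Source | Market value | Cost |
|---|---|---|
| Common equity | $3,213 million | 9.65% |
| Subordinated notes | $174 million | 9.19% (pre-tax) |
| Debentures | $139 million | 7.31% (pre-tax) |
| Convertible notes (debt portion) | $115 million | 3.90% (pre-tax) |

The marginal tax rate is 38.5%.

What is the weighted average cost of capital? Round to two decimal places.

Total capital V = 3213 + 174 + 139 + 115 = 3641.
Equity: weight = 3213/3641 = 0.8824; cost = 9.65%.
Subordinated notes: weight = 174/3641 = 0.0478; after-tax cost = 9.19% × (1 − 38.5%) = 5.6518%.
Debentures: weight = 139/3641 = 0.0382; after-tax cost = 7.31% × (1 − 38.5%) = 4.4956%.
Convertible notes (debt portion): weight = 115/3641 = 0.0316; after-tax cost = 3.9% × (1 − 38.5%) = 2.3985%.
WACC = 0.8824 × 9.6500% + 0.0478 × 5.6518% + 0.0382 × 4.4956% + 0.0316 × 2.3985% = 9.0331%.

9.03%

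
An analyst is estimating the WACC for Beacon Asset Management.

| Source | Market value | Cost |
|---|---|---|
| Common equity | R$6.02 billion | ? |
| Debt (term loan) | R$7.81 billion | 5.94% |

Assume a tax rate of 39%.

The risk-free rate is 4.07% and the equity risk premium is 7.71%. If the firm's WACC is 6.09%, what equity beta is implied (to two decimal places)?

0.68

Total capital V = 6.02 + 7.81 = 13.83.
Equity weight = 6.02/13.83 = 0.4353.
Term loan weight = 7.81/13.83 = 0.5647.
Debt contribution = 0.5647 × 5.94% × (1 − 39%) = 2.0462%.
Required equity contribution = 6.09% − 2.0462% = 4.0438%  ⇒  Re = 9.2900%.
CAPM: 9.2900% = 4.07% + β × 7.71%  ⇒  β = 0.6770.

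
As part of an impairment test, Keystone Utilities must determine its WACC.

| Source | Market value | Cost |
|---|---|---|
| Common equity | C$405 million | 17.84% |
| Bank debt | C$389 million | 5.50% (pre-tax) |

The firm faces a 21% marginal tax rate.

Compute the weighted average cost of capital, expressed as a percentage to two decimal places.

Total capital V = 405 + 389 = 794.
Equity: weight = 405/794 = 0.5101; cost = 17.84%.
Bank debt: weight = 389/794 = 0.4899; after-tax cost = 5.5% × (1 − 21%) = 4.3450%.
WACC = 0.5101 × 17.8400% + 0.4899 × 4.3450% = 11.2285%.

11.23%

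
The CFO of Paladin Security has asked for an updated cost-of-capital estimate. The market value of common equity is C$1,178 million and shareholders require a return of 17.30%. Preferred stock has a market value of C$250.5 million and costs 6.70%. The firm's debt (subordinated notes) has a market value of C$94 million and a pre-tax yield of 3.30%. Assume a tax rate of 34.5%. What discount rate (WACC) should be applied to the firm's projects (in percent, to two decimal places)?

Total capital V = 1178 + 250.5 + 94 = 1522.5.
Equity: weight = 1178/1522.5 = 0.7737; cost = 17.3%.
Preferred: weight = 250.5/1522.5 = 0.1645; cost = 6.7%.
Subordinated notes: weight = 94/1522.5 = 0.0617; after-tax cost = 3.3% × (1 − 34.5%) = 2.1615%.
WACC = 0.7737 × 17.3000% + 0.1645 × 6.7000% + 0.0617 × 2.1615% = 14.6213%.

14.62%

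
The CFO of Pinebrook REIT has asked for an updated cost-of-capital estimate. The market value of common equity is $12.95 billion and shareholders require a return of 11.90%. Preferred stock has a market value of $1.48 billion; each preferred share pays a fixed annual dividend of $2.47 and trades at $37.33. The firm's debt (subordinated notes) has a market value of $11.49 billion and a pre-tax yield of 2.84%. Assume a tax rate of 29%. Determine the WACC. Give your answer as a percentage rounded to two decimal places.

Cost of preferred: Rp = 2.47 / 37.33 = 6.6167%.
Total capital V = 12.95 + 1.48 + 11.49 = 25.92.
Equity: weight = 12.95/25.92 = 0.4996; cost = 11.9%.
Preferred: weight = 1.48/25.92 = 0.0571; cost = 6.6167%.
Subordinated notes: weight = 11.49/25.92 = 0.4433; after-tax cost = 2.84% × (1 − 29%) = 2.0164%.
WACC = 0.4996 × 11.9000% + 0.0571 × 6.6167% + 0.4433 × 2.0164% = 7.2171%.

7.22%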